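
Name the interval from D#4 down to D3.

augmented 8th

Descending from D#4 to D3 is the same interval as ascending D3 to D#4.
D to D is the same letter name, plus an octave, so the interval is some kind of octave.
A perfect octave would be 12 semitones; D3 to D#4 is 13, one semitone wider, so the interval is augmented.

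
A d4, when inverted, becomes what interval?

A5

The rule of nine gives the new number: 9 − 4 = 5, so a fourth becomes a fifth.
The quality also flips — diminished becomes augmented — giving an augmented fifth.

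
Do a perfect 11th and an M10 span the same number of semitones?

No

A perfect eleventh is 17 semitones but a major tenth is 16 semitones — different sizes.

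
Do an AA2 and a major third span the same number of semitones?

Yes

A doubly augmented second = 4 semitones = a major third; enharmonically equal.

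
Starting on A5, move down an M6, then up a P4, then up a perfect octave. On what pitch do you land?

F6

A5 down a major sixth → C5 (9 semitones).
C5 up a perfect fourth → F5 (5 semitones).
F5 up a perfect octave → F6 (12 semitones).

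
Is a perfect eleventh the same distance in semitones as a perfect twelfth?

No

A perfect eleventh is 17 semitones but a perfect twelfth is 19 semitones — different sizes.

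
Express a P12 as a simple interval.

Each octave removed subtracts seven from the number: 12 − 7 = 5.
That makes a perfect twelfth a compound perfect fifth — an octave plus a perfect fifth.

perfect fifth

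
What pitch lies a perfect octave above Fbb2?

Fbb3

An octave keeps the letter name F, an octave up from F.
Moving 12 semitones up from Fbb2 (the size of a perfect octave) reaches Fbb3.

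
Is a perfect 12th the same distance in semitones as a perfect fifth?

19 semitones (perfect twelfth) vs 7 semitones (perfect fifth): not equal.

No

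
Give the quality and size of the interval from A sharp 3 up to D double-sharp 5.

augmented eleventh

A to D spans four letter names (A-B-C-D), plus an octave — that makes it an eleventh of some quality.
A#3 to D##5 spans 18 semitones — one semitone wider than the perfect eleventh (17) — giving an augmented eleventh.
(Equivalently, a compound augmented fourth: an augmented fourth plus an octave.)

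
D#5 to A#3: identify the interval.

perfect eleventh

Descending from D#5 to A#3 is the same interval as ascending A#3 to D#5.
A to D spans four letter names (A-B-C-D), plus an octave: an eleventh.
A#3 to D#5 is 17 semitones, matching the perfect eleventh exactly, so the quality is perfect.
(Equivalently, a compound perfect fourth: a perfect fourth plus an octave.)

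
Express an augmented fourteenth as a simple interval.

Subtracting seven from the interval number removes an octave: 14 − 7 = 7.
So an augmented fourteenth is an octave plus an augmented seventh. The quality is unchanged.

A7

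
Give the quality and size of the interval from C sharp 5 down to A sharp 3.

minor tenth

Descending from C#5 to A#3 is the same interval as ascending A#3 to C#5.
A to C spans three letter names (A-B-C), plus an octave: a tenth.
At 15 semitones, A#3→C#5 falls one short of a major tenth: minor.
(Equivalently, a compound minor third: a minor third plus an octave.)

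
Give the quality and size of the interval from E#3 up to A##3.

E to A spans four letter names (E-F-G-A), so the interval is some kind of fourth.
E#3 to A##3 spans 6 semitones — one semitone wider than the perfect fourth (5) — giving an augmented fourth.

augmented fourth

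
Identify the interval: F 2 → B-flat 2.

perfect fourth

F to B spans four letter names (F-G-A-B) — that makes it a fourth of some quality.
The perfect fourth spans 5 semitones, and F2 to Bb2 is exactly 5 semitones — so this is a perfect fourth.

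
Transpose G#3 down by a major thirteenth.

Six letters down from G (plus an octave) reaches B.
Moving 21 semitones down from G#3 (the size of a major thirteenth) reaches B1.

B1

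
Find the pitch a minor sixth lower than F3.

The sixth takes the letter from F down to A.
A minor sixth is 8 semitones; 8 semitones down from F3 gives A2.

A2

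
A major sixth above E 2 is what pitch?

C-sharp 3

Counting six letter names up from E lands on C.
A major sixth is 9 semitones; 9 semitones up from E2 gives C#3.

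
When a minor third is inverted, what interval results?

Interval numbers invert to sum to nine: 3 + 6 = 9, so a third inverts to a sixth.
And minor becomes major under inversion, so we get a major sixth.

major 6th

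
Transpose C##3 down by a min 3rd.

A##2

Counting three letter names down from C lands on A.
A minor third spans 3 semitones, so from C##3 the target pitch is A##2.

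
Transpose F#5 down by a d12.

B#3

Five letters down from F (plus an octave) reaches B.
A diminished twelfth is 18 semitones; 18 semitones down from F#5 gives B#3.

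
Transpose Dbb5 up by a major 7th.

Cb6

Seven letter names up from D: C.
A major seventh spans 11 semitones, so from Dbb5 the target pitch is Cb6.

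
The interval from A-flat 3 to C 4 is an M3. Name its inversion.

Inverted interval numbers add to nine, so a third pairs with a sixth (3 + 6 = 9).
Quality inverts too: major becomes minor. That makes the inversion a minor sixth.

minor 6th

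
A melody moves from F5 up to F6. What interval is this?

perfect octave

F to F is the same letter name, plus an octave: an octave.
Counting semitones, F5→F6 is 12, which is the perfect octave.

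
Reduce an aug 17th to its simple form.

A3

Each octave removed subtracts seven from the number: 17 − 14 = 3.
Quality carries through unchanged, so the simple form is an augmented third.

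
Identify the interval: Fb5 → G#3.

doubly diminished 14th

Descending from Fb5 to G#3 is the same interval as ascending G#3 to Fb5.
G to F spans seven letter names (G-A-B-C-D-E-F), plus an octave — that makes it a fourteenth of some quality.
G#3 to Fb5 spans 20 semitones — three semitones narrower than the major fourteenth (23) — giving a doubly diminished fourteenth.
(Equivalently, a compound doubly diminished seventh: a doubly diminished seventh plus an octave.)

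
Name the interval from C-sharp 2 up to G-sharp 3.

C to G spans five letter names (C-D-E-F-G), plus an octave, so the interval is some kind of twelfth.
Counting semitones, C#2→G#3 is 19, which is the perfect twelfth.
(Equivalently, a compound perfect fifth: a perfect fifth plus an octave.)

perfect twelfth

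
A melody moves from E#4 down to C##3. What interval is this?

minor tenth

Descending from E#4 to C##3 is the same interval as ascending C##3 to E#4.
C to E spans three letter names (C-D-E), plus an octave — that makes it a tenth of some quality.
A major tenth would be 16 semitones, but C##3 to E#4 is 15 — one semitone narrower, making it a minor tenth.
(Equivalently, a compound minor third: a minor third plus an octave.)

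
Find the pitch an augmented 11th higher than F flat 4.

B flat 5

The eleventh's letter: F up four letter names plus an octave → B.
An augmented eleventh spans 18 semitones, so from Fb4 the target pitch is Bb5.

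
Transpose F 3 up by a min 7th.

The seventh takes the letter from F up to E.
Moving 10 semitones up from F3 (the size of a minor seventh) reaches Eb4.

E flat 4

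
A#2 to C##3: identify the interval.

major third

A to C spans three letter names (A-B-C), so the interval is some kind of third.
A#2 to C##3 is 4 semitones, matching the major third exactly, so the quality is major.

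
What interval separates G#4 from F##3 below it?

Descending from G#4 to F##3 is the same interval as ascending F##3 to G#4.
F to G spans two letter names (F-G), plus an octave: a ninth.
F##3 to G#4 is 13 semitones, a half step short of the major ninth (14), so this is minor.
(Equivalently, a compound minor second: a minor second plus an octave.)

minor ninth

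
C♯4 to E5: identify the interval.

minor tenth

C to E spans three letter names (C-D-E), plus an octave — that makes it a tenth of some quality.
At 15 semitones, C#4→E5 falls one short of a major tenth: minor.
(Equivalently, a compound minor third: a minor third plus an octave.)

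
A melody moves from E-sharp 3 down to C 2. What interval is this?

Descending from E#3 to C2 is the same interval as ascending C2 to E#3.
C to E spans three letter names (C-D-E), plus an octave, so the interval is some kind of tenth.
The major tenth is 16 semitones; here we have 17, one semitone wider: augmented.
(Equivalently, a compound augmented third: an augmented third plus an octave.)

augmented 10th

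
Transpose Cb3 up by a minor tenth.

Ebb4

Three letters up from C (plus an octave) reaches E.
A minor tenth is 15 semitones; 15 semitones up from Cb3 gives Ebb4.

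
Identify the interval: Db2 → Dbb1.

Descending from Db2 to Dbb1 is the same interval as ascending Dbb1 to Db2.
D to D is the same letter name, plus an octave, so the interval is some kind of octave.
A perfect octave would be 12 semitones; Dbb1 to Db2 is 13, one semitone wider, so the interval is augmented.

augmented 8th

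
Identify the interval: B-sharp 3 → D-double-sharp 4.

major 3rd

B to D spans three letter names (B-C-D) — that makes it a third of some quality.
Counting semitones, B#3→D##4 is 4, which is the major third.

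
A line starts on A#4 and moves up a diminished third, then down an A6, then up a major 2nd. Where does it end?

A diminished third up from A#4 is C5.
Down an augmented sixth from C5: Ebb4 (10 semitones down).
Up a major second from Ebb4: Fb4 (2 semitones up).

Fb4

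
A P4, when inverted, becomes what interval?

The rule of nine gives the new number: 9 − 4 = 5, so a fourth becomes a fifth.
And perfect stays perfect under inversion, so we get a perfect fifth.

perfect fifth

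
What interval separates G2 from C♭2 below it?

augmented fifth

Descending from G2 to Cb2 is the same interval as ascending Cb2 to G2.
C to G spans five letter names (C-D-E-F-G), so the interval is some kind of fifth.
The perfect fifth is 7 semitones; here we have 8, one semitone wider: augmented.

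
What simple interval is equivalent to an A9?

Subtracting seven from the interval number removes an octave: 9 − 7 = 2.
So an augmented ninth is an octave plus an augmented second. The quality is unchanged.

A2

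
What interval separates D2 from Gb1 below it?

Descending from D2 to Gb1 is the same interval as ascending Gb1 to D2.
G to D spans five letter names (G-A-B-C-D): a fifth.
The perfect fifth is 7 semitones; here we have 8, one semitone wider: augmented.

augmented 5th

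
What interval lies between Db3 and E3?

D to E spans two letter names (D-E): a second.
Db3 to E3 spans 3 semitones — one semitone wider than the major second (2) — giving an augmented second.

augmented 2nd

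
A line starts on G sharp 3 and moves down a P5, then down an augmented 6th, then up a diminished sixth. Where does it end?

Down a perfect fifth from G#3: C#3 (7 semitones down).
Down an augmented sixth from C#3: Eb2 (10 semitones down).
Eb2 up a diminished sixth → Cbb3 (7 semitones).

C double-flat 3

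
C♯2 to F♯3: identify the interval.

perfect 11th

C to F spans four letter names (C-D-E-F), plus an octave — that makes it an eleventh of some quality.
The perfect eleventh spans 17 semitones, and C#2 to F#3 is exactly 17 semitones — so this is a perfect eleventh.
(Equivalently, a compound perfect fourth: a perfect fourth plus an octave.)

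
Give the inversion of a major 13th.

First reduce the compound major thirteenth to its simple form, a major sixth.
Inverted interval numbers add to nine, so a sixth pairs with a third (6 + 3 = 9).
Quality inverts too: major becomes minor. That makes the inversion a minor third.

m3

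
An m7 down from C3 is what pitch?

Seven letter names down from C: D.
A minor seventh is 10 semitones; 10 semitones down from C3 gives D2.

D2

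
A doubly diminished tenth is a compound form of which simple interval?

dd3

Subtracting seven from the interval number removes an octave: 10 − 7 = 3.
That makes a doubly diminished tenth a compound doubly diminished third — an octave plus a doubly diminished third.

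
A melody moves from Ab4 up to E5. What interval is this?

A to E spans five letter names (A-B-C-D-E): a fifth.
Ab4 to E5 spans 8 semitones — one semitone wider than the perfect fifth (7) — giving an augmented fifth.

augmented 5th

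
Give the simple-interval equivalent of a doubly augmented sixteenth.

Subtracting seven from the interval number removes an octave: 16 − 14 = 2.
That makes a doubly augmented sixteenth a compound doubly augmented second — 2 octaves plus a doubly augmented second.

AA2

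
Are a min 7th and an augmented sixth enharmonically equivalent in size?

A minor seventh spans 10 semitones, and an augmented sixth also spans 10 semitones — they're enharmonic.

Yes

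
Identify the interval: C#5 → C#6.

perfect octave

C to C is the same letter name, plus an octave — that makes it an octave of some quality.
The perfect octave spans 12 semitones, and C#5 to C#6 is exactly 12 semitones — so this is a perfect octave.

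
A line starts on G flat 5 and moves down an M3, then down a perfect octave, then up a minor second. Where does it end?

F double-flat 4

A major third down from Gb5 is Ebb5.
Ebb5 down a perfect octave → Ebb4 (12 semitones).
A minor second up from Ebb4 is Fbb4.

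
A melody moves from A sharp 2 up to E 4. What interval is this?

A to E spans five letter names (A-B-C-D-E), plus an octave, so the interval is some kind of twelfth.
A#2 to E4 spans 18 semitones — one semitone narrower than the perfect twelfth (19) — giving a diminished twelfth.
(Equivalently, a compound diminished fifth: a diminished fifth plus an octave.)

diminished twelfth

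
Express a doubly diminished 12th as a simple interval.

Take out an octave (7 from the number): 12 − 7 = 5.
So a doubly diminished twelfth is an octave plus a doubly diminished fifth. The quality is unchanged.

doubly diminished 5th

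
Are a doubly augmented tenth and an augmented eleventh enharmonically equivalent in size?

Yes

A doubly augmented tenth spans 18 semitones, and an augmented eleventh also spans 18 semitones — they're enharmonic.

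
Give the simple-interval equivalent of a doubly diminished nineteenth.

doubly diminished fifth

Take out 2 octaves (14 from the number): 19 − 14 = 5.
So a doubly diminished nineteenth is 2 octaves plus a doubly diminished fifth. The quality is unchanged.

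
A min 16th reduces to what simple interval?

Each octave removed subtracts seven from the number: 16 − 14 = 2.
Quality carries through unchanged, so the simple form is a minor second.

m2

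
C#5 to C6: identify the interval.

C to C is the same letter name, plus an octave: an octave.
A perfect octave would be 12 semitones; C#5 to C6 is 11, one semitone narrower, so the interval is diminished.

diminished octave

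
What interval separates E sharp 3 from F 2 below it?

A7

Descending from E#3 to F2 is the same interval as ascending F2 to E#3.
F to E spans seven letter names (F-G-A-B-C-D-E) — that makes it a seventh of some quality.
A major seventh would be 11 semitones; F2 to E#3 is 12, one semitone wider, so the interval is augmented.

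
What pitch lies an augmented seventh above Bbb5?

Seven letter names up from B: A.
An augmented seventh is 12 semitones; 12 semitones up from Bbb5 gives A6.

A6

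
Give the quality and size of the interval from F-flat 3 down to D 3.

diminished third

Descending from Fb3 to D3 is the same interval as ascending D3 to Fb3.
D to F spans three letter names (D-E-F), so the interval is some kind of third.
The major third is 4 semitones; here we have 2, two semitones narrower: diminished.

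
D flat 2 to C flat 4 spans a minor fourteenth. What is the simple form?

Take out an octave (7 from the number): 14 − 7 = 7.
Quality carries through unchanged, so the simple form is a minor seventh.

m7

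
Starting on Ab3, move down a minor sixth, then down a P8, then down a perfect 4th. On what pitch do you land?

A minor sixth down from Ab3 is C3.
C3 down a perfect octave → C2 (12 semitones).
C2 down a perfect fourth → G1 (5 semitones).

G1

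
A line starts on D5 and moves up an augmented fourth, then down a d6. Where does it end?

B##4

D5 up an augmented fourth → G#5 (6 semitones).
G#5 down a diminished sixth → B##4 (7 semitones).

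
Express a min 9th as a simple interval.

Take out an octave (7 from the number): 9 − 7 = 2.
That makes a minor ninth a compound minor second — an octave plus a minor second.

minor 2nd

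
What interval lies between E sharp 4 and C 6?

E to C spans six letter names (E-F-G-A-B-C), plus an octave: a thirteenth.
The major thirteenth is 21 semitones; here we have 19, two semitones narrower: diminished.
(Equivalently, a compound diminished sixth: a diminished sixth plus an octave.)

diminished 13th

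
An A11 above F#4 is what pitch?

Counting four letter names plus an octave up from F lands on B.
An augmented eleventh is 18 semitones; 18 semitones up from F#4 gives B#5.

B#5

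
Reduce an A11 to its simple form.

augmented 4th

Each octave removed subtracts seven from the number: 11 − 7 = 4.
So an augmented eleventh is an octave plus an augmented fourth. The quality is unchanged.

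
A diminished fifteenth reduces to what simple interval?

diminished octave

Subtracting seven from the interval number removes an octave: 15 − 7 = 8.
Quality carries through unchanged, so the simple form is a diminished octave.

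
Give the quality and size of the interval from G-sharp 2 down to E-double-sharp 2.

diminished 3rd

Descending from G#2 to E##2 is the same interval as ascending E##2 to G#2.
E to G spans three letter names (E-F-G): a third.
E##2 to G#2 spans 2 semitones — two semitones narrower than the major third (4) — giving a diminished third.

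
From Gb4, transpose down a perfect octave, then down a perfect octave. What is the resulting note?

Gb2

Down a perfect octave from Gb4: Gb3 (12 semitones down).
Down a perfect octave from Gb3: Gb2 (12 semitones down).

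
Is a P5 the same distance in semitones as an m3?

No

A perfect fifth spans 7 semitones; a minor third spans 3 semitones. They differ by 4.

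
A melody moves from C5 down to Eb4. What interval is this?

major sixth

Descending from C5 to Eb4 is the same interval as ascending Eb4 to C5.
E to C spans six letter names (E-F-G-A-B-C): a sixth.
Counting semitones, Eb4→C5 is 9, which is the major sixth.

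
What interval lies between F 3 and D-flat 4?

F to D spans six letter names (F-G-A-B-C-D), so the interval is some kind of sixth.
A major sixth would be 9 semitones, but F3 to Db4 is 8 — one semitone narrower, making it a minor sixth.

minor sixth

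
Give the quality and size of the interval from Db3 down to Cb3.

Descending from Db3 to Cb3 is the same interval as ascending Cb3 to Db3.
C to D spans two letter names (C-D) — that makes it a second of some quality.
Counting semitones, Cb3→Db3 is 2, which is the major second.

major 2nd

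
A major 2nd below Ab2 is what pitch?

Counting two letter names down from A lands on G.
A major second spans 2 semitones, so from Ab2 the target pitch is Gb2.

Gb2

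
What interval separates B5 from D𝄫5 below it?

AA6

Descending from B5 to Dbb5 is the same interval as ascending Dbb5 to B5.
D to B spans six letter names (D-E-F-G-A-B): a sixth.
A major sixth would be 9 semitones; Dbb5 to B5 is 11, two semitones wider, so the interval is doubly augmented.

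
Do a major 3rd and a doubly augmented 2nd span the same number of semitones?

Both span 4 semitones: a major third and a doubly augmented second are the same chromatic distance.

Yes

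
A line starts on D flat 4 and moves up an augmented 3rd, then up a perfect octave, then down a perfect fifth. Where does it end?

An augmented third up from Db4 is F#4.
A perfect octave up from F#4 is F#5.
Down a perfect fifth from F#5: B4 (7 semitones down).

B 4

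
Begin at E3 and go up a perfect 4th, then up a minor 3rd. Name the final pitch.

C4

E3 up a perfect fourth → A3 (5 semitones).
A3 up a minor third → C4 (3 semitones).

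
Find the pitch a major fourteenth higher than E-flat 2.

The fourteenth's letter: E up seven letter names plus an octave → D.
A major fourteenth spans 23 semitones, so from Eb2 the target pitch is D4.

D 4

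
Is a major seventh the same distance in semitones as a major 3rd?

A major seventh spans 11 semitones; a major third spans 4 semitones. They differ by 7.

No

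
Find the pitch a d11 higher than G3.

Four letters up from G (plus an octave) reaches C.
Moving 16 semitones up from G3 (the size of a diminished eleventh) reaches Cb5.

Cb5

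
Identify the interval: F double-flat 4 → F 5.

AA8

F to F is the same letter name, plus an octave, so the interval is some kind of octave.
The perfect octave is 12 semitones; here we have 14, two semitones wider: doubly augmented.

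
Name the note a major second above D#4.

The second takes the letter from D up to E.
A major second is 2 semitones; 2 semitones up from D#4 gives E#4.

E#4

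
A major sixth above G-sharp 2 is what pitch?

The sixth takes the letter from G up to E.
A major sixth is 9 semitones; 9 semitones up from G#2 gives E#3.

E-sharp 3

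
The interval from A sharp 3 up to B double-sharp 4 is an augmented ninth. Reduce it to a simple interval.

Subtracting seven from the interval number removes an octave: 9 − 7 = 2.
That makes an augmented ninth a compound augmented second — an octave plus an augmented second.

augmented second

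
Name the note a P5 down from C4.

The fifth takes the letter from C down to F.
A perfect fifth spans 7 semitones, so from C4 the target pitch is F3.

F3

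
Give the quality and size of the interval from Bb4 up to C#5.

A2

B to C spans two letter names (B-C): a second.
The major second is 2 semitones; here we have 3, one semitone wider: augmented.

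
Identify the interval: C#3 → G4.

C to G spans five letter names (C-D-E-F-G), plus an octave, so the interval is some kind of twelfth.
A perfect twelfth would be 19 semitones; C#3 to G4 is 18, one semitone narrower, so the interval is diminished.
(Equivalently, a compound diminished fifth: a diminished fifth plus an octave.)

diminished twelfth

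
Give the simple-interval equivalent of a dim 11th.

Take out an octave (7 from the number): 11 − 7 = 4.
Quality carries through unchanged, so the simple form is a diminished fourth.

diminished 4th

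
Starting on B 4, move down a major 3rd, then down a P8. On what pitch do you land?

G 3

Down a major third from B4: G4 (4 semitones down).
Down a perfect octave from G4: G3 (12 semitones down).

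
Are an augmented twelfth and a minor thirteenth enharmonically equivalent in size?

Yes

An augmented twelfth = 20 semitones = a minor thirteenth; enharmonically equal.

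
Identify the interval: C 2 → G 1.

perfect fourth

Descending from C2 to G1 is the same interval as ascending G1 to C2.
G to C spans four letter names (G-A-B-C) — that makes it a fourth of some quality.
The perfect fourth spans 5 semitones, and G1 to C2 is exactly 5 semitones — so this is a perfect fourth.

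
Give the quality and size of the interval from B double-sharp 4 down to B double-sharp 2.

Descending from B##4 to B##2 is the same interval as ascending B##2 to B##4.
B to B is the same letter name, plus 2 octaves: a fifteenth.
The perfect fifteenth spans 24 semitones, and B##2 to B##4 is exactly 24 semitones — so this is a perfect fifteenth.
(Equivalently, a compound perfect octave: a perfect octave plus an octave.)

P15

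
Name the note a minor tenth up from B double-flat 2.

Three letters up from B (plus an octave) reaches D.
Moving 15 semitones up from Bbb2 (the size of a minor tenth) reaches Dbb4.

D double-flat 4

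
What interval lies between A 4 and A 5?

A to A is the same letter name, plus an octave — that makes it an octave of some quality.
A4 to A5 is 12 semitones, matching the perfect octave exactly, so the quality is perfect.

P8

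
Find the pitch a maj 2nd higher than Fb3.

The second takes the letter from F up to G.
Moving 2 semitones up from Fb3 (the size of a major second) reaches Gb3.

Gb3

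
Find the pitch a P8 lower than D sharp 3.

D sharp 2

For an octave the letter name doesn't change: still D, an octave down.
A perfect octave spans 12 semitones, so from D#3 the target pitch is D#2.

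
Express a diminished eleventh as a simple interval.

Subtracting seven from the interval number removes an octave: 11 − 7 = 4.
That makes a diminished eleventh a compound diminished fourth — an octave plus a diminished fourth.

diminished 4th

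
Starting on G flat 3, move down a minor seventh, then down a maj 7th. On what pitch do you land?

Gb3 down a minor seventh → Ab2 (10 semitones).
A major seventh down from Ab2 is Bbb1.

B double-flat 1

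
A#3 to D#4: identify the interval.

A to D spans four letter names (A-B-C-D): a fourth.
The perfect fourth spans 5 semitones, and A#3 to D#4 is exactly 5 semitones — so this is a perfect fourth.

perfect 4th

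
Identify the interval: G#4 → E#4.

minor third

Descending from G#4 to E#4 is the same interval as ascending E#4 to G#4.
E to G spans three letter names (E-F-G): a third.
E#4 to G#4 is 3 semitones, a half step short of the major third (4), so this is minor.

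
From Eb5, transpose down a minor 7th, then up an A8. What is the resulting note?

Down a minor seventh from Eb5: F4 (10 semitones down).
F4 up an augmented octave → F#5 (13 semitones).

F#5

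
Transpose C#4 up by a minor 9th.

The ninth's letter: C up two letter names plus an octave → D.
A minor ninth spans 13 semitones, so from C#4 the target pitch is D5.

D5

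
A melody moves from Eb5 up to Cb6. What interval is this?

E to C spans six letter names (E-F-G-A-B-C), so the interval is some kind of sixth.
Eb5 to Cb6 is 8 semitones, a half step short of the major sixth (9), so this is minor.

minor sixth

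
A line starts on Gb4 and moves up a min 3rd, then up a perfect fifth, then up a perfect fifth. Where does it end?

Gb4 up a minor third → Bbb4 (3 semitones).
Up a perfect fifth from Bbb4: Fb5 (7 semitones up).
Fb5 up a perfect fifth → Cb6 (7 semitones).

Cb6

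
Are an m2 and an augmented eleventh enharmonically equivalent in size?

A minor second is 1 semitone but an augmented eleventh is 18 semitones — different sizes.

No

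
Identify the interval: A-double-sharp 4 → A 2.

doubly augmented fifteenth

Descending from A##4 to A2 is the same interval as ascending A2 to A##4.
A to A is the same letter name, plus 2 octaves, so the interval is some kind of fifteenth.
A2 to A##4 spans 26 semitones — two semitones wider than the perfect fifteenth (24) — giving a doubly augmented fifteenth.
(Equivalently, a compound doubly augmented octave: a doubly augmented octave plus an octave.)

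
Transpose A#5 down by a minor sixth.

C##5

The sixth takes the letter from A down to C.
A minor sixth is 8 semitones; 8 semitones down from A#5 gives C##5.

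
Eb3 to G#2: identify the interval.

Descending from Eb3 to G#2 is the same interval as ascending G#2 to Eb3.
G to E spans six letter names (G-A-B-C-D-E), so the interval is some kind of sixth.
A major sixth would be 9 semitones; G#2 to Eb3 is 7, two semitones narrower, so the interval is diminished.

diminished 6th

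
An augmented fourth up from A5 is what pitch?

Four letter names up from A: D.
An augmented fourth is 6 semitones; 6 semitones up from A5 gives D#6.

D#6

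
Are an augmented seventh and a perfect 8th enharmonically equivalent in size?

Yes

Both span 12 semitones: an augmented seventh and a perfect octave are the same chromatic distance.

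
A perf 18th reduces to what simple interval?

Each octave removed subtracts seven from the number: 18 − 14 = 4.
Quality carries through unchanged, so the simple form is a perfect fourth.

perfect fourth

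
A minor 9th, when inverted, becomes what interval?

First reduce the compound minor ninth to its simple form, a minor second.
Interval numbers invert to sum to nine: 2 + 7 = 9, so a second inverts to a seventh.
Quality inverts too: minor becomes major. That makes the inversion a major seventh.

M7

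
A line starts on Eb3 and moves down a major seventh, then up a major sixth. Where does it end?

Down a major seventh from Eb3: Fb2 (11 semitones down).
Fb2 up a major sixth → Db3 (9 semitones).

Db3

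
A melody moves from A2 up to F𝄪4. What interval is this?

A to F spans six letter names (A-B-C-D-E-F), plus an octave — that makes it a thirteenth of some quality.
A2 to F##4 spans 22 semitones — one semitone wider than the major thirteenth (21) — giving an augmented thirteenth.
(Equivalently, a compound augmented sixth: an augmented sixth plus an octave.)

augmented 13th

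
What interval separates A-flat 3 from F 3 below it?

minor third

Descending from Ab3 to F3 is the same interval as ascending F3 to Ab3.
F to A spans three letter names (F-G-A) — that makes it a third of some quality.
F3 to Ab3 is 3 semitones, a half step short of the major third (4), so this is minor.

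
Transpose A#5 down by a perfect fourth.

The fourth takes the letter from A down to E.
Moving 5 semitones down from A#5 (the size of a perfect fourth) reaches E#5.

E#5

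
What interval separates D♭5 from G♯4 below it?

dd5

Descending from Db5 to G#4 is the same interval as ascending G#4 to Db5.
G to D spans five letter names (G-A-B-C-D): a fifth.
A perfect fifth would be 7 semitones; G#4 to Db5 is 5, two semitones narrower, so the interval is doubly diminished.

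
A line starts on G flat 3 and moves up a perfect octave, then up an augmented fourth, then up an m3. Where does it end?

A perfect octave up from Gb3 is Gb4.
An augmented fourth up from Gb4 is C5.
A minor third up from C5 is Eb5.

E flat 5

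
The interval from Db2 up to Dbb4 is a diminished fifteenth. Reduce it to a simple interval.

diminished octave

Each octave removed subtracts seven from the number: 15 − 7 = 8.
Quality carries through unchanged, so the simple form is a diminished octave.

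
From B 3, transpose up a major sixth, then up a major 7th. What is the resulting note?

A major sixth up from B3 is G#4.
Up a major seventh from G#4: F##5 (11 semitones up).

F double-sharp 5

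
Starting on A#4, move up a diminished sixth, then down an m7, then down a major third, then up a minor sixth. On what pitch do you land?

Cb5

Up a diminished sixth from A#4: F5 (7 semitones up).
A minor seventh down from F5 is G4.
Down a major third from G4: Eb4 (4 semitones down).
A minor sixth up from Eb4 is Cb5.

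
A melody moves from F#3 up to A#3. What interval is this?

F to A spans three letter names (F-G-A): a third.
The major third spans 4 semitones, and F#3 to A#3 is exactly 4 semitones — so this is a major third.

major 3rd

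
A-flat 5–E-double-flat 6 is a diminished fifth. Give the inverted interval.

augmented 4th

The rule of nine gives the new number: 9 − 5 = 4, so a fifth becomes a fourth.
The quality also flips — diminished becomes augmented — giving an augmented fourth.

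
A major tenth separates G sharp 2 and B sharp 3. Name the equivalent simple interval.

major 3rd

Take out an octave (7 from the number): 10 − 7 = 3.
Quality carries through unchanged, so the simple form is a major third.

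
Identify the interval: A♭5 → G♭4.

Descending from Ab5 to Gb4 is the same interval as ascending Gb4 to Ab5.
G to A spans two letter names (G-A), plus an octave: a ninth.
The major ninth spans 14 semitones, and Gb4 to Ab5 is exactly 14 semitones — so this is a major ninth.
(Equivalently, a compound major second: a major second plus an octave.)

M9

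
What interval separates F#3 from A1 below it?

Descending from F#3 to A1 is the same interval as ascending A1 to F#3.
A to F spans six letter names (A-B-C-D-E-F), plus an octave — that makes it a thirteenth of some quality.
The major thirteenth spans 21 semitones, and A1 to F#3 is exactly 21 semitones — so this is a major thirteenth.
(Equivalently, a compound major sixth: a major sixth plus an octave.)

major thirteenth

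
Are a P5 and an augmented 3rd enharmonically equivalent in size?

No

A perfect fifth is 7 semitones but an augmented third is 5 semitones — different sizes.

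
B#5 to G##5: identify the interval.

Descending from B#5 to G##5 is the same interval as ascending G##5 to B#5.
G to B spans three letter names (G-A-B): a third.
G##5 to B#5 is 3 semitones, a half step short of the major third (4), so this is minor.

minor third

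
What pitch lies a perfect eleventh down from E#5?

Four letters down from E (plus an octave) reaches B.
A perfect eleventh spans 17 semitones, so from E#5 the target pitch is B#3.

B#3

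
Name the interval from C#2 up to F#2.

C to F spans four letter names (C-D-E-F) — that makes it a fourth of some quality.
The perfect fourth spans 5 semitones, and C#2 to F#2 is exactly 5 semitones — so this is a perfect fourth.

P4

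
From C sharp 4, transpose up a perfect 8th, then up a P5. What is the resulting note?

G sharp 5

Up a perfect octave from C#4: C#5 (12 semitones up).
Up a perfect fifth from C#5: G#5 (7 semitones up).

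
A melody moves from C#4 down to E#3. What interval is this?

minor sixth

Descending from C#4 to E#3 is the same interval as ascending E#3 to C#4.
E to C spans six letter names (E-F-G-A-B-C) — that makes it a sixth of some quality.
E#3 to C#4 is 8 semitones, a half step short of the major sixth (9), so this is minor.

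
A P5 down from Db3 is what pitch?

Gb2

Counting five letter names down from D lands on G.
A perfect fifth spans 7 semitones, so from Db3 the target pitch is Gb2.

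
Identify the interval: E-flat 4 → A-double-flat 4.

diminished 4th

E to A spans four letter names (E-F-G-A): a fourth.
Eb4 to Abb4 spans 4 semitones — one semitone narrower than the perfect fourth (5) — giving a diminished fourth.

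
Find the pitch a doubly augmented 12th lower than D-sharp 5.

G-flat 3

Counting five letter names plus an octave down from D lands on G.
Moving 21 semitones down from D#5 (the size of a doubly augmented twelfth) reaches Gb3.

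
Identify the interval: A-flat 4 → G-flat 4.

Descending from Ab4 to Gb4 is the same interval as ascending Gb4 to Ab4.
G to A spans two letter names (G-A) — that makes it a second of some quality.
Counting semitones, Gb4→Ab4 is 2, which is the major second.

major second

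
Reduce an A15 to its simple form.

augmented 8th

Subtracting seven from the interval number removes an octave: 15 − 7 = 8.
That makes an augmented fifteenth a compound augmented octave — an octave plus an augmented octave.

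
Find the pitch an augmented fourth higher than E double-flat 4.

A flat 4

The fourth takes the letter from E up to A.
An augmented fourth is 6 semitones; 6 semitones up from Ebb4 gives Ab4.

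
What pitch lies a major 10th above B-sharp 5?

D-double-sharp 7

Counting three letter names plus an octave up from B lands on D.
A major tenth is 16 semitones; 16 semitones up from B#5 gives D##7.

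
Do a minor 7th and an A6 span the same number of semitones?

Yes

Both span 10 semitones: a minor seventh and an augmented sixth are the same chromatic distance.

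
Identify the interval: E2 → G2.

E to G spans three letter names (E-F-G), so the interval is some kind of third.
E2 to G2 is 3 semitones, a half step short of the major third (4), so this is minor.

minor third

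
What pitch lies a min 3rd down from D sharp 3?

B sharp 2

The third takes the letter from D down to B.
A minor third is 3 semitones; 3 semitones down from D#3 gives B#2.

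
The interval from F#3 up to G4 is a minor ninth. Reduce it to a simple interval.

minor 2nd

Subtracting seven from the interval number removes an octave: 9 − 7 = 2.
So a minor ninth is an octave plus a minor second. The quality is unchanged.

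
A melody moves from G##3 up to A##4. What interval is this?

G to A spans two letter names (G-A), plus an octave — that makes it a ninth of some quality.
The major ninth spans 14 semitones, and G##3 to A##4 is exactly 14 semitones — so this is a major ninth.
(Equivalently, a compound major second: a major second plus an octave.)

M9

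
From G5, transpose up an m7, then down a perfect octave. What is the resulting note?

Up a minor seventh from G5: F6 (10 semitones up).
A perfect octave down from F6 is F5.

F5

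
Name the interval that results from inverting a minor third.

Interval numbers invert to sum to nine: 3 + 6 = 9, so a third inverts to a sixth.
And minor becomes major under inversion, so we get a major sixth.

major sixth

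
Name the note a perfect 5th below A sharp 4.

D sharp 4

Five letter names down from A: D.
Moving 7 semitones down from A#4 (the size of a perfect fifth) reaches D#4.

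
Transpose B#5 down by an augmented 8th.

An octave keeps the letter name B, an octave down from B.
An augmented octave spans 13 semitones, so from B#5 the target pitch is B4.

B4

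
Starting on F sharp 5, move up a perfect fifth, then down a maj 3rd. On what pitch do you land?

Up a perfect fifth from F#5: C#6 (7 semitones up).
C#6 down a major third → A5 (4 semitones).

A 5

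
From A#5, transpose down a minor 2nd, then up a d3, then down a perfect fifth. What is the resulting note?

A minor second down from A#5 is G##5.
A diminished third up from G##5 is B5.
A perfect fifth down from B5 is E5.

E5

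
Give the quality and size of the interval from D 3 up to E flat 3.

minor 2nd

D to E spans two letter names (D-E), so the interval is some kind of second.
A major second would be 2 semitones, but D3 to Eb3 is 1 — one semitone narrower, making it a minor second.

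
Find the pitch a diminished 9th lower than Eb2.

Counting two letter names plus an octave down from E lands on D.
A diminished ninth is 12 semitones; 12 semitones down from Eb2 gives D#1.

D#1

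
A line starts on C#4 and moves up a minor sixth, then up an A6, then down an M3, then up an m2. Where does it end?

C#4 up a minor sixth → A4 (8 semitones).
A4 up an augmented sixth → F##5 (10 semitones).
F##5 down a major third → D#5 (4 semitones).
D#5 up a minor second → E5 (1 semitone).

E5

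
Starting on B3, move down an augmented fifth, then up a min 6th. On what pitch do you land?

Cb4

An augmented fifth down from B3 is Eb3.
A minor sixth up from Eb3 is Cb4.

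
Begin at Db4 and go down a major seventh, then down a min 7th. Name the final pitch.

Db4 down a major seventh → Ebb3 (11 semitones).
Ebb3 down a minor seventh → Fb2 (10 semitones).

Fb2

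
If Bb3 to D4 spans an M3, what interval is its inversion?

minor sixth

Inverted interval numbers add to nine, so a third pairs with a sixth (3 + 6 = 9).
Quality inverts too: major becomes minor. That makes the inversion a minor sixth.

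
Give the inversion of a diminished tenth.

First reduce the compound diminished tenth to its simple form, a diminished third.
Inverted interval numbers add to nine, so a third pairs with a sixth (3 + 6 = 9).
And diminished becomes augmented under inversion, so we get an augmented sixth.

augmented 6th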